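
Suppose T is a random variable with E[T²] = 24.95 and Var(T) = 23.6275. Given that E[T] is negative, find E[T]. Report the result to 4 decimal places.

-1.1500

(E[T])² = E[T²] − Var(T) = 24.95 − 23.6275 = 1.3225
E[T] = −√1.3225 = -1.15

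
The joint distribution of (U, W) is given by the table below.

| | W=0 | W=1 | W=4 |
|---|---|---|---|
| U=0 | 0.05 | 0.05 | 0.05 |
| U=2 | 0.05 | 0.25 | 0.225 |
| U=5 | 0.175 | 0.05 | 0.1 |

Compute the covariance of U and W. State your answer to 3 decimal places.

E[U] = 2.675,  E[W] = 1.85
E[UW] = 4.55
Cov(U,W) = E[UW] − E[U]E[W] = 4.55 − (2.675)(1.85) = -0.39875

-0.399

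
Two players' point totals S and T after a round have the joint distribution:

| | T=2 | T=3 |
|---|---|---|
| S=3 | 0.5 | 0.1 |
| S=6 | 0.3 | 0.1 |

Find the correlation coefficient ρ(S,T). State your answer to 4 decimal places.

E[S] = 4.2,  E[T] = 2.2
E[ST] = 9.3
Cov(S,T) = E[ST] − E[S]E[T] = 9.3 − (4.2)(2.2) = 0.06
V(S) = 2.16,  V(T) = 0.16
ρ = 0.06 / √(2.16·0.16) ≈ 0.1021

0.1021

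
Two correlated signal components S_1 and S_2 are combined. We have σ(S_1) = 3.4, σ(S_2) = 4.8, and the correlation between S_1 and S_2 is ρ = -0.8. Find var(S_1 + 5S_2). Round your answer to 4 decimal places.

457.0000

var(S_1) = (3.4)² = 11.56;  var(S_2) = (4.8)² = 23.04
cov(S_1,S_2) = ρ·σ(S_1)·σ(S_2) = -0.8·3.4·4.8 = -13.056
var(S_1 + 5S_2) = (1)²·var(S_1) + (5)²·var(S_2) + 2·(1)·(5)·cov(S_1,S_2)
= 1·11.56 + 25·23.04 + 10·-13.056 = 457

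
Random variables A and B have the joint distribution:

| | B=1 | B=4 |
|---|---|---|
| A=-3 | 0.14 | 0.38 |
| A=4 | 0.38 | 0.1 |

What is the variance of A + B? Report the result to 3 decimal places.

E[A] = 0.36,  E[B] = 2.44,  E[AB] = -1.86
V(A) = 12.36 − (0.36)² = 12.2304;  V(B) = 8.2 − (2.44)² = 2.2464
cov(A,B) = -1.86 − (0.36)(2.44) = -2.7384
V(A + B) = (1)²·12.2304 + (1)²·2.2464 + 2·(1)·(1)·-2.7384 = 9

9.000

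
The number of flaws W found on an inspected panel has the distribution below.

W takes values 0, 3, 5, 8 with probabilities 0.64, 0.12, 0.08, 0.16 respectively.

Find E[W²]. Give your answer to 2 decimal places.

13.32

E[W²] = (0)²(0.64) + (3)²(0.12) + (5)²(0.08) + (8)²(0.16) = 13.32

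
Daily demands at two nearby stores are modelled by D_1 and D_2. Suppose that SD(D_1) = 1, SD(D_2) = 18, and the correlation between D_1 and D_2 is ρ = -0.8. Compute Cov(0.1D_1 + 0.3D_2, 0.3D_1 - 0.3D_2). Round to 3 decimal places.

-29.994

Var(D_1) = (1)² = 1;  Var(D_2) = (18)² = 324
Cov(D_1,D_2) = ρ·SD(D_1)·SD(D_2) = -0.8·1·18 = -14.4
Cov(0.1D_1 + 0.3D_2, 0.3D_1 - 0.3D_2) = (0.1)(0.3)Var(D_1) + (0.3)(-0.3)Var(D_2) + [(0.1)(-0.3) + (0.3)(0.3)]Cov(D_1,D_2)
= 0.03·1 + -0.09·324 + 0.06·-14.4 = -29.994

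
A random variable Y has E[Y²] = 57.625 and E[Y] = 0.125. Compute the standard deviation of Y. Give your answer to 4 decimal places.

7.5901

Var(Y) = 57.625 − (0.125)² = 57.609375
SD(Y) = √57.609375 ≈ 7.5901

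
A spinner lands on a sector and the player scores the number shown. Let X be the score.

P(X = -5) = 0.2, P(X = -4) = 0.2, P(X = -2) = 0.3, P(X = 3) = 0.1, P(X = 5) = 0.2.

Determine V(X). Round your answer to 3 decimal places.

E[X] = (-5)(0.2) + (-4)(0.2) + (-2)(0.3) + (3)(0.1) + (5)(0.2) = -1.1
E[X²] = (-5)²(0.2) + (-4)²(0.2) + (-2)²(0.3) + (3)²(0.1) + (5)²(0.2) = 15.3
V(X) = E[X²] − (E[X])² = 15.3 − (-1.1)² = 14.09

14.090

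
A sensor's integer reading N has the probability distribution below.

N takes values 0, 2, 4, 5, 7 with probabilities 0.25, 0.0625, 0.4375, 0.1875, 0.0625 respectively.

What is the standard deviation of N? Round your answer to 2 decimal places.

E[N] = (0)(0.25) + (2)(0.0625) + (4)(0.4375) + (5)(0.1875) + (7)(0.0625) = 3.25
E[N²] = (0)²(0.25) + (2)²(0.0625) + (4)²(0.4375) + (5)²(0.1875) + (7)²(0.0625) = 15
Var(N) = E[N²] − (E[N])² = 15 − (3.25)² = 4.4375
SD(N) = √4.4375 ≈ 2.11

2.11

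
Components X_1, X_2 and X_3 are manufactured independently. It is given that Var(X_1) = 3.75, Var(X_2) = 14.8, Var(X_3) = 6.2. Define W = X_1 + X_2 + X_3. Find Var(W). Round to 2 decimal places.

24.75

By independence, Var(W) = (1)²Var(X_1) + (1)²Var(X_2) + (1)²Var(X_3)
= (1)²·3.75 + (1)²·14.8 + (1)²·6.2 = 24.75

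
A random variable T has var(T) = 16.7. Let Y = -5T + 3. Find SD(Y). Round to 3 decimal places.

var(-5T + 3) = (-5)²·16.7 = 417.5
SD(Y) = √417.5 ≈ 20.433

20.433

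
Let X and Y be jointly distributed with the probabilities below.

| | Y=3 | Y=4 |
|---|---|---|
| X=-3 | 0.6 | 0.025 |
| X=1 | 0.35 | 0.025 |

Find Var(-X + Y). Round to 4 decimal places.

3.7475

E[X] = -1.5,  E[Y] = 3.05,  E[XY] = -4.55
Var(X) = 6 − (-1.5)² = 3.75;  Var(Y) = 9.35 − (3.05)² = 0.0475
Cov(X,Y) = -4.55 − (-1.5)(3.05) = 0.025
Var(-X + Y) = (-1)²·3.75 + (1)²·0.0475 + 2·(-1)·(1)·0.025 = 3.7475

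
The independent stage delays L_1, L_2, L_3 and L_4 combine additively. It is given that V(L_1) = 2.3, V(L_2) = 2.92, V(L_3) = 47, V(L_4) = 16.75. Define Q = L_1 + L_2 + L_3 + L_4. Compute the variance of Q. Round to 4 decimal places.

68.9700

By independence, V(Q) = (1)²V(L_1) + (1)²V(L_2) + (1)²V(L_3) + (1)²V(L_4)
= (1)²·2.3 + (1)²·2.92 + (1)²·47 + (1)²·16.75 = 68.97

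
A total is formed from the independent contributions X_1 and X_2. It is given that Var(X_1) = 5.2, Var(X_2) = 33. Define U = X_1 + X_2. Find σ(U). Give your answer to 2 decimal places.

By independence, Var(U) = (1)²Var(X_1) + (1)²Var(X_2)
= (1)²·5.2 + (1)²·33 = 38.2
σ(U) = √38.2 ≈ 6.18

6.18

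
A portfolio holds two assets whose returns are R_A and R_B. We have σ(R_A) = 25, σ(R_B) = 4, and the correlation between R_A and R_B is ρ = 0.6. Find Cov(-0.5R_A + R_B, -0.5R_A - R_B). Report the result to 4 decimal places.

140.2500

var(R_A) = (25)² = 625;  var(R_B) = (4)² = 16
Cov(R_A,R_B) = ρ·σ(R_A)·σ(R_B) = 0.6·25·4 = 60
Cov(-0.5R_A + R_B, -0.5R_A - R_B) = (-0.5)(-0.5)var(R_A) + (1)(-1)var(R_B) + [(-0.5)(-1) + (1)(-0.5)]Cov(R_A,R_B)
= 0.25·625 + -1·16 + 0·60 = 140.25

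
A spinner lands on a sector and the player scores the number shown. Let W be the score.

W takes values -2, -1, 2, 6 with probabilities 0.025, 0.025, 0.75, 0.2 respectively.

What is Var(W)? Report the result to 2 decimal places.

3.43

E[W] = (-2)(0.025) + (-1)(0.025) + (2)(0.75) + (6)(0.2) = 2.625
E[W²] = (-2)²(0.025) + (-1)²(0.025) + (2)²(0.75) + (6)²(0.2) = 10.325
Var(W) = E[W²] − (E[W])² = 10.325 − (2.625)² = 3.434375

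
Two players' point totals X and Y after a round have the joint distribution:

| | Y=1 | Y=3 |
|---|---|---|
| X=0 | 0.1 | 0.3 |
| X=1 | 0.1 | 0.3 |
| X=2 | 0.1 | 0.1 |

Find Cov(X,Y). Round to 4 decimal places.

-0.1200

E[X] = 0.8,  E[Y] = 2.4
E[XY] = 1.8
Cov(X,Y) = E[XY] − E[X]E[Y] = 1.8 − (0.8)(2.4) = -0.12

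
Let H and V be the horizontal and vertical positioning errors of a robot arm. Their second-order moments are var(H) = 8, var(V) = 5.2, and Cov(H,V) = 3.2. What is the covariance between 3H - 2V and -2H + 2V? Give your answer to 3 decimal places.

-36.800

Cov(3H - 2V, -2H + 2V) = (3)(-2)var(H) + (-2)(2)var(V) + [(3)(2) + (-2)(-2)]Cov(H,V)
= -6·8 + -4·5.2 + 10·3.2 = -36.8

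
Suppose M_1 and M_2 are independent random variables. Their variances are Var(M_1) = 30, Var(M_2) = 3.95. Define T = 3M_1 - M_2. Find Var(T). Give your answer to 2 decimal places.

By independence, Var(T) = (3)²Var(M_1) + (-1)²Var(M_2)
= (3)²·30 + (-1)²·3.95 = 273.95

273.95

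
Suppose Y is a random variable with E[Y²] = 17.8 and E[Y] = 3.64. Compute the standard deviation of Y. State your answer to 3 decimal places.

2.133

var(Y) = 17.8 − (3.64)² = 4.5504
SD(Y) = √4.5504 ≈ 2.133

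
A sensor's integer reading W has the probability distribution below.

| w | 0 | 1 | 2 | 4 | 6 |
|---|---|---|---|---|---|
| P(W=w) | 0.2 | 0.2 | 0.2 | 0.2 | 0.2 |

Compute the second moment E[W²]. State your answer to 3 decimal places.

11.400

E[W²] = (0)²(0.2) + (1)²(0.2) + (2)²(0.2) + (4)²(0.2) + (6)²(0.2) = 11.4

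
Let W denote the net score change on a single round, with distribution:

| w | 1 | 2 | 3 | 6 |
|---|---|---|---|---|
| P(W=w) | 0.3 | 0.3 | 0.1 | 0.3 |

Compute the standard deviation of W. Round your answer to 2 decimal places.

2.05

E[W] = (1)(0.3) + (2)(0.3) + (3)(0.1) + (6)(0.3) = 3
E[W²] = (1)²(0.3) + (2)²(0.3) + (3)²(0.1) + (6)²(0.3) = 13.2
Var(W) = E[W²] − (E[W])² = 13.2 − (3)² = 4.2
σ(W) = √4.2 ≈ 2.05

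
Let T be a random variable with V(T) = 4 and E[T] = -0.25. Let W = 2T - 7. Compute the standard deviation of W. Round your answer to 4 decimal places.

V(2T - 7) = (2)²·4 = 16
sd(W) = √16 ≈ 4.0000

4.0000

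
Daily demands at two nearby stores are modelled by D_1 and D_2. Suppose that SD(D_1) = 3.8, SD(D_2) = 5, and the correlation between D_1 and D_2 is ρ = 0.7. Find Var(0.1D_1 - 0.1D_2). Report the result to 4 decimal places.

Var(D_1) = (3.8)² = 14.44;  Var(D_2) = (5)² = 25
cov(D_1,D_2) = ρ·SD(D_1)·SD(D_2) = 0.7·3.8·5 = 13.3
Var(0.1D_1 - 0.1D_2) = (0.1)²·Var(D_1) + (-0.1)²·Var(D_2) + 2·(0.1)·(-0.1)·cov(D_1,D_2)
= 0.01·14.44 + 0.01·25 + -0.02·13.3 = 0.1284

0.1284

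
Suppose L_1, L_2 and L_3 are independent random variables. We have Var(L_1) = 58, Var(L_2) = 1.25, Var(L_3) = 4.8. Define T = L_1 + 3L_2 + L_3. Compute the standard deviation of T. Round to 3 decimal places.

By independence, Var(T) = (1)²Var(L_1) + (3)²Var(L_2) + (1)²Var(L_3)
= (1)²·58 + (3)²·1.25 + (1)²·4.8 = 74.05
σ(T) = √74.05 ≈ 8.605

8.605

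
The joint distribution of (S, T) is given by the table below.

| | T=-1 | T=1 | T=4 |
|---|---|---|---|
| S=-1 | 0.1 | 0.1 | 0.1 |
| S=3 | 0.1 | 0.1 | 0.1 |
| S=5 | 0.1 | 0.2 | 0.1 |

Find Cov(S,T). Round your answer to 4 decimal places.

E[S] = 2.6,  E[T] = 1.3
E[ST] = 3.3
Cov(S,T) = E[ST] − E[S]E[T] = 3.3 − (2.6)(1.3) = -0.08

-0.0800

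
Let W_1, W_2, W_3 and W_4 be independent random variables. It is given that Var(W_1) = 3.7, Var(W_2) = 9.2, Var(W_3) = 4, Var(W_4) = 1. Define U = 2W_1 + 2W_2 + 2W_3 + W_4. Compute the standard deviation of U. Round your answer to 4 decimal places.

8.2825

By independence, Var(U) = (2)²Var(W_1) + (2)²Var(W_2) + (2)²Var(W_3) + (1)²Var(W_4)
= (2)²·3.7 + (2)²·9.2 + (2)²·4 + (1)²·1 = 68.6
sd(U) = √68.6 ≈ 8.2825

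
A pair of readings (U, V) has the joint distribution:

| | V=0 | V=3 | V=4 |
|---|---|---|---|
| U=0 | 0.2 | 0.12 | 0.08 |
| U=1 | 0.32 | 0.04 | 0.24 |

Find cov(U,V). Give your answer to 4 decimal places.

0.0240

E[U] = 0.6,  E[V] = 1.76
E[UV] = 1.08
cov(U,V) = E[UV] − E[U]E[V] = 1.08 − (0.6)(1.76) = 0.024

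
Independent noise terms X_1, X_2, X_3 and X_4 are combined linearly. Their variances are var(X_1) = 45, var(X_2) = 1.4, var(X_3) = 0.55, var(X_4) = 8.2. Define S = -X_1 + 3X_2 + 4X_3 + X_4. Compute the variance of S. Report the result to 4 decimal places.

By independence, var(S) = (-1)²var(X_1) + (3)²var(X_2) + (4)²var(X_3) + (1)²var(X_4)
= (-1)²·45 + (3)²·1.4 + (4)²·0.55 + (1)²·8.2 = 74.6

74.6000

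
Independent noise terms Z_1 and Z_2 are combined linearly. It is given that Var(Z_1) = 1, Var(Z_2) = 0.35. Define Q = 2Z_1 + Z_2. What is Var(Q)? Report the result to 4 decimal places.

By independence, Var(Q) = (2)²Var(Z_1) + (1)²Var(Z_2)
= (2)²·1 + (1)²·0.35 = 4.35

4.3500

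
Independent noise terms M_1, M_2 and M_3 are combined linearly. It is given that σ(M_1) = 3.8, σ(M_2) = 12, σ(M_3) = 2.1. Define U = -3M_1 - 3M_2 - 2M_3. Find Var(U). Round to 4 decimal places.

1443.6000

Var(M_1) = 14.44, Var(M_2) = 144, Var(M_3) = 4.41
By independence, Var(U) = (-3)²Var(M_1) + (-3)²Var(M_2) + (-2)²Var(M_3)
= (-3)²·14.44 + (-3)²·144 + (-2)²·4.41 = 1443.6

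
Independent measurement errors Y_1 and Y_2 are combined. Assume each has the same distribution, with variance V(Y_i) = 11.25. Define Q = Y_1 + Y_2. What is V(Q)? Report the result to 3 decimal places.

22.500

By independence, V(Q) = (1)²V(Y_1) + (1)²V(Y_2)
= (1)²·11.25 + (1)²·11.25 = 22.5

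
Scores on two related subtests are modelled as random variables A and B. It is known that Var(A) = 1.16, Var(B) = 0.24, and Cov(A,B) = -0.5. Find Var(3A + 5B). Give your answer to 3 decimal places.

Var(3A + 5B) = (3)²·Var(A) + (5)²·Var(B) + 2·(3)·(5)·Cov(A,B)
= 9·1.16 + 25·0.24 + 30·-0.5 = 1.44

1.440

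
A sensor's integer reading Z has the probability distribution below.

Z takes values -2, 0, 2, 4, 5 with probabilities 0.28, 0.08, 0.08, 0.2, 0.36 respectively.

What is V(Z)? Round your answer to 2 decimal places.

E[Z] = (-2)(0.28) + (0)(0.08) + (2)(0.08) + (4)(0.2) + (5)(0.36) = 2.2
E[Z²] = (-2)²(0.28) + (0)²(0.08) + (2)²(0.08) + (4)²(0.2) + (5)²(0.36) = 13.64
V(Z) = E[Z²] − (E[Z])² = 13.64 − (2.2)² = 8.8

8.80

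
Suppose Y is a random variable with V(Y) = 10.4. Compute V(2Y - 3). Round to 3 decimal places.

41.600

V(2Y - 3) = (2)²·V(Y) = 4·10.4 = 41.6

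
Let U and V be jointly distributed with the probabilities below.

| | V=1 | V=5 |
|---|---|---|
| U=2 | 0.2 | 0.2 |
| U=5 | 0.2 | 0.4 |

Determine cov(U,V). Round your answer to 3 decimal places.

0.480

E[U] = 3.8,  E[V] = 3.4
E[UV] = 13.4
cov(U,V) = E[UV] − E[U]E[V] = 13.4 − (3.8)(3.4) = 0.48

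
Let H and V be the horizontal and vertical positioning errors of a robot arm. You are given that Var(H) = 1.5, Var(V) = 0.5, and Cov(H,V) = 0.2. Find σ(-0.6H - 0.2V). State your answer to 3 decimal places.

Var(-0.6H - 0.2V) = (-0.6)²·Var(H) + (-0.2)²·Var(V) + 2·(-0.6)·(-0.2)·Cov(H,V)
= 0.36·1.5 + 0.04·0.5 + 0.24·0.2 = 0.608
σ(-0.6H - 0.2V) = √0.608 ≈ 0.780

0.780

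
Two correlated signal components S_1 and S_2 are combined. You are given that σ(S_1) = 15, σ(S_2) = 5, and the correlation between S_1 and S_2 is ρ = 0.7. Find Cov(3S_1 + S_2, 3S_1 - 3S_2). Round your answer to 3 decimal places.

V(S_1) = (15)² = 225;  V(S_2) = (5)² = 25
Cov(S_1,S_2) = ρ·σ(S_1)·σ(S_2) = 0.7·15·5 = 52.5
Cov(3S_1 + S_2, 3S_1 - 3S_2) = (3)(3)V(S_1) + (1)(-3)V(S_2) + [(3)(-3) + (1)(3)]Cov(S_1,S_2)
= 9·225 + -3·25 + -6·52.5 = 1635

1635.000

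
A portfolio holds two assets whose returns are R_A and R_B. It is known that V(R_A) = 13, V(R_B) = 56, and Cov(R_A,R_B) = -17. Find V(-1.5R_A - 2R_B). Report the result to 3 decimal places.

151.250

V(-1.5R_A - 2R_B) = (-1.5)²·V(R_A) + (-2)²·V(R_B) + 2·(-1.5)·(-2)·Cov(R_A,R_B)
= 2.25·13 + 4·56 + 6·-17 = 151.25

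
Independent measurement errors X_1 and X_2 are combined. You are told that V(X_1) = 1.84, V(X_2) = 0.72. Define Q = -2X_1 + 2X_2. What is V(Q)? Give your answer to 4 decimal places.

By independence, V(Q) = (-2)²V(X_1) + (2)²V(X_2)
= (-2)²·1.84 + (2)²·0.72 = 10.24

10.2400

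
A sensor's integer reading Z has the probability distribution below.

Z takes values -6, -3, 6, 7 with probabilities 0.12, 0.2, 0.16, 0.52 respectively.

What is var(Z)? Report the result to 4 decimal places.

26.6016

E[Z] = (-6)(0.12) + (-3)(0.2) + (6)(0.16) + (7)(0.52) = 3.28
E[Z²] = (-6)²(0.12) + (-3)²(0.2) + (6)²(0.16) + (7)²(0.52) = 37.36
var(Z) = E[Z²] − (E[Z])² = 37.36 − (3.28)² = 26.6016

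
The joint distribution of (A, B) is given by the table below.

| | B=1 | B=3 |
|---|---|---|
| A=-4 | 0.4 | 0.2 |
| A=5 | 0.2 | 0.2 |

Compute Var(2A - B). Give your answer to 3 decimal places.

75.840

E[A] = -0.4,  E[B] = 1.8,  E[AB] = 0
Var(A) = 19.6 − (-0.4)² = 19.44;  Var(B) = 4.2 − (1.8)² = 0.96
Cov(A,B) = 0 − (-0.4)(1.8) = 0.72
Var(2A - B) = (2)²·19.44 + (-1)²·0.96 + 2·(2)·(-1)·0.72 = 75.84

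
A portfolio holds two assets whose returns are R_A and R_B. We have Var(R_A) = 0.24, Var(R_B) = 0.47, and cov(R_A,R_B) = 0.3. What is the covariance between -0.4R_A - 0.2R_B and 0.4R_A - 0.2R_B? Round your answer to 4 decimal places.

-0.0196

cov(-0.4R_A - 0.2R_B, 0.4R_A - 0.2R_B) = (-0.4)(0.4)Var(R_A) + (-0.2)(-0.2)Var(R_B) + [(-0.4)(-0.2) + (-0.2)(0.4)]cov(R_A,R_B)
= -0.16·0.24 + 0.04·0.47 + 0·0.3 = -0.0196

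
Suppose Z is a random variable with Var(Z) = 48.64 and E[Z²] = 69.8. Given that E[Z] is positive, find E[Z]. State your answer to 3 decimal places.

4.600

(E[Z])² = E[Z²] − Var(Z) = 69.8 − 48.64 = 21.16
E[Z] = √21.16 = 4.6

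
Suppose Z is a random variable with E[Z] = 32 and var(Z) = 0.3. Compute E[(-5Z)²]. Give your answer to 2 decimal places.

E[-5Z] = -5·32 = -160
var(-5Z) = (-5)²·0.3 = 7.5
E[(-5Z)²] = var((-5Z)) + (E[(-5Z)])² = 7.5 + (-160)² = 25607.5

25607.50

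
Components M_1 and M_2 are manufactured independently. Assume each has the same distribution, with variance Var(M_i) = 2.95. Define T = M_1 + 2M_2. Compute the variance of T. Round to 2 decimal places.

By independence, Var(T) = (1)²Var(M_1) + (2)²Var(M_2)
= (1)²·2.95 + (2)²·2.95 = 14.75

14.75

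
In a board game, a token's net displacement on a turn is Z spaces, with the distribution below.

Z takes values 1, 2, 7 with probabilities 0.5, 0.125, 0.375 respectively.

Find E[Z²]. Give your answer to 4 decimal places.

19.3750

E[Z²] = (1)²(0.5) + (2)²(0.125) + (7)²(0.375) = 19.375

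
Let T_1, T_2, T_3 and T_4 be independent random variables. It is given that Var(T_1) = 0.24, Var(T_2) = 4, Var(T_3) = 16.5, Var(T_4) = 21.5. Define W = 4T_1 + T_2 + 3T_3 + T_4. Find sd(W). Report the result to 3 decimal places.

13.336

By independence, Var(W) = (4)²Var(T_1) + (1)²Var(T_2) + (3)²Var(T_3) + (1)²Var(T_4)
= (4)²·0.24 + (1)²·4 + (3)²·16.5 + (1)²·21.5 = 177.84
sd(W) = √177.84 ≈ 13.336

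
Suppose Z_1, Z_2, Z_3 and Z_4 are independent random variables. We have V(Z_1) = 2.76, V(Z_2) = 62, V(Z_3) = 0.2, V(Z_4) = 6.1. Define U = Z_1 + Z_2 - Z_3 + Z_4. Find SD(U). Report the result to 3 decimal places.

By independence, V(U) = (1)²V(Z_1) + (1)²V(Z_2) + (-1)²V(Z_3) + (1)²V(Z_4)
= (1)²·2.76 + (1)²·62 + (-1)²·0.2 + (1)²·6.1 = 71.06
SD(U) = √71.06 ≈ 8.430

8.430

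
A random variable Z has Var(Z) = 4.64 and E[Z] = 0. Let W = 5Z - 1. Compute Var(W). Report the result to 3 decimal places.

Var(5Z - 1) = (5)²·Var(Z) = 25·4.64 = 116

116.000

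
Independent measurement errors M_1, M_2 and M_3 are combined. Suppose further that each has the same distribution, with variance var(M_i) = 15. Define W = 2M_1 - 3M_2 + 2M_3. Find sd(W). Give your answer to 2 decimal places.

15.97

By independence, var(W) = (2)²var(M_1) + (-3)²var(M_2) + (2)²var(M_3)
= (2)²·15 + (-3)²·15 + (2)²·15 = 255
sd(W) = √255 ≈ 15.97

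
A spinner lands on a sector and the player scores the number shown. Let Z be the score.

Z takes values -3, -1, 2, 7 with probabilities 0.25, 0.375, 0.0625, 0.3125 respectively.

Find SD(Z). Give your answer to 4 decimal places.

E[Z] = (-3)(0.25) + (-1)(0.375) + (2)(0.0625) + (7)(0.3125) = 1.1875
E[Z²] = (-3)²(0.25) + (-1)²(0.375) + (2)²(0.0625) + (7)²(0.3125) = 18.1875
V(Z) = E[Z²] − (E[Z])² = 18.1875 − (1.1875)² = 16.77734375
SD(Z) = √16.77734375 ≈ 4.0960

4.0960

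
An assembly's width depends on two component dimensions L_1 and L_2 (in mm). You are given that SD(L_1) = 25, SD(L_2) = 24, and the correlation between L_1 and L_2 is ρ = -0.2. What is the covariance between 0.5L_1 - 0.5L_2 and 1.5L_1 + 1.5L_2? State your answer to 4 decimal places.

36.7500

var(L_1) = (25)² = 625;  var(L_2) = (24)² = 576
cov(L_1,L_2) = ρ·SD(L_1)·SD(L_2) = -0.2·25·24 = -120
cov(0.5L_1 - 0.5L_2, 1.5L_1 + 1.5L_2) = (0.5)(1.5)var(L_1) + (-0.5)(1.5)var(L_2) + [(0.5)(1.5) + (-0.5)(1.5)]cov(L_1,L_2)
= 0.75·625 + -0.75·576 + 0·-120 = 36.75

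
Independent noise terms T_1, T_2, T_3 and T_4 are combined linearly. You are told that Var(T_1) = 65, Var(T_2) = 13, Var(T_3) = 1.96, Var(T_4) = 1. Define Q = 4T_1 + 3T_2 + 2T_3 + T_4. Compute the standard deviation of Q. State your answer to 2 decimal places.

By independence, Var(Q) = (4)²Var(T_1) + (3)²Var(T_2) + (2)²Var(T_3) + (1)²Var(T_4)
= (4)²·65 + (3)²·13 + (2)²·1.96 + (1)²·1 = 1165.84
SD(Q) = √1165.84 ≈ 34.14

34.14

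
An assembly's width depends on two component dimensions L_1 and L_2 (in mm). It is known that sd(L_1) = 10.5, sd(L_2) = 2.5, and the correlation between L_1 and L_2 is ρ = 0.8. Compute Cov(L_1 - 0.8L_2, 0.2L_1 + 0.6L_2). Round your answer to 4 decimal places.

28.2900

var(L_1) = (10.5)² = 110.25;  var(L_2) = (2.5)² = 6.25
Cov(L_1,L_2) = ρ·sd(L_1)·sd(L_2) = 0.8·10.5·2.5 = 21
Cov(L_1 - 0.8L_2, 0.2L_1 + 0.6L_2) = (1)(0.2)var(L_1) + (-0.8)(0.6)var(L_2) + [(1)(0.6) + (-0.8)(0.2)]Cov(L_1,L_2)
= 0.2·110.25 + -0.48·6.25 + 0.44·21 = 28.29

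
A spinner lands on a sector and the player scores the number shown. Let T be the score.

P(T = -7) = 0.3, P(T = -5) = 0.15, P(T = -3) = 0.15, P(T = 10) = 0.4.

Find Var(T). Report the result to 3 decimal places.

59.310

E[T] = (-7)(0.3) + (-5)(0.15) + (-3)(0.15) + (10)(0.4) = 0.7
E[T²] = (-7)²(0.3) + (-5)²(0.15) + (-3)²(0.15) + (10)²(0.4) = 59.8
Var(T) = E[T²] − (E[T])² = 59.8 − (0.7)² = 59.31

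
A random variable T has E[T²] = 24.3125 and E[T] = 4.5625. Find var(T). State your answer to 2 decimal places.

3.50

var(T) = 24.3125 − (4.5625)² = 3.49609375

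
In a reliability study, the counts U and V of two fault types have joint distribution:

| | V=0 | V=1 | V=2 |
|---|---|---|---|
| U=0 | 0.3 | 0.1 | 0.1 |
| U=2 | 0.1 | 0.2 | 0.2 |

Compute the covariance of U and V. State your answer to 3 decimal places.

E[U] = 1,  E[V] = 0.9
E[UV] = 1.2
cov(U,V) = E[UV] − E[U]E[V] = 1.2 − (1)(0.9) = 0.3

0.300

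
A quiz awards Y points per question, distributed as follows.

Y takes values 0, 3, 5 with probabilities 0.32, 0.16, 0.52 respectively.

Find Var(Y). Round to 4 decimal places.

4.9536

E[Y] = (0)(0.32) + (3)(0.16) + (5)(0.52) = 3.08
E[Y²] = (0)²(0.32) + (3)²(0.16) + (5)²(0.52) = 14.44
Var(Y) = E[Y²] − (E[Y])² = 14.44 − (3.08)² = 4.9536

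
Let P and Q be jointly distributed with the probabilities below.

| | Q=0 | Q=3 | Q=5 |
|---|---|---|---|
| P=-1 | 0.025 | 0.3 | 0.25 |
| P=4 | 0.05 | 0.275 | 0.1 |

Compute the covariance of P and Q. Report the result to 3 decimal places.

E[P] = 1.125,  E[Q] = 3.475
E[PQ] = 3.15
Cov(P,Q) = E[PQ] − E[P]E[Q] = 3.15 − (1.125)(3.475) = -0.759375

-0.759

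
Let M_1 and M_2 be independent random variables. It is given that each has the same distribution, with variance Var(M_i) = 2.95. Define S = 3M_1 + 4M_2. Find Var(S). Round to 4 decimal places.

73.7500

By independence, Var(S) = (3)²Var(M_1) + (4)²Var(M_2)
= (3)²·2.95 + (4)²·2.95 = 73.75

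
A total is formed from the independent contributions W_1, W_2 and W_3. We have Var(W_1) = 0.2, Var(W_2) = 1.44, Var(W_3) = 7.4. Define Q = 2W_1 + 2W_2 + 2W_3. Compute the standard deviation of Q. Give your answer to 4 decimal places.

By independence, Var(Q) = (2)²Var(W_1) + (2)²Var(W_2) + (2)²Var(W_3)
= (2)²·0.2 + (2)²·1.44 + (2)²·7.4 = 36.16
SD(Q) = √36.16 ≈ 6.0133

6.0133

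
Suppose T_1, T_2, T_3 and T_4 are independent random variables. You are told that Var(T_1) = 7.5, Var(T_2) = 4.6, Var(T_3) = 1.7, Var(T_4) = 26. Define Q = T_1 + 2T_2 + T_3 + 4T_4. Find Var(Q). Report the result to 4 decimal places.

443.6000

By independence, Var(Q) = (1)²Var(T_1) + (2)²Var(T_2) + (1)²Var(T_3) + (4)²Var(T_4)
= (1)²·7.5 + (2)²·4.6 + (1)²·1.7 + (4)²·26 = 443.6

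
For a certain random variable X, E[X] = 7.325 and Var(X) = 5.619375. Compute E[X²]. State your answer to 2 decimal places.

59.28

E[X²] = Var(X) + (E[X])² = 5.619375 + (7.325)² = 59.275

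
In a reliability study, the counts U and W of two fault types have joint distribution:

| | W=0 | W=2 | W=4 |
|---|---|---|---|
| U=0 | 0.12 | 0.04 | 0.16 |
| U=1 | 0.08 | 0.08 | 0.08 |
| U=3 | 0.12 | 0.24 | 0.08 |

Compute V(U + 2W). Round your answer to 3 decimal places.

E[U] = 1.56,  E[W] = 2,  E[UW] = 2.88
V(U) = 4.2 − (1.56)² = 1.7664;  V(W) = 6.56 − (2)² = 2.56
Cov(U,W) = 2.88 − (1.56)(2) = -0.24
V(U + 2W) = (1)²·1.7664 + (2)²·2.56 + 2·(1)·(2)·-0.24 = 11.0464

11.046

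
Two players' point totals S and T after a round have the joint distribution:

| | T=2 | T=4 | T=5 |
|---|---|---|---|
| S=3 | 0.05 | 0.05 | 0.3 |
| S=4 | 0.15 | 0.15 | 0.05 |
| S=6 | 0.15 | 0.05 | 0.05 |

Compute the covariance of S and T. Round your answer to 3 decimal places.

-0.670

E[S] = 4.1,  E[T] = 3.7
E[ST] = 14.5
Cov(S,T) = E[ST] − E[S]E[T] = 14.5 − (4.1)(3.7) = -0.67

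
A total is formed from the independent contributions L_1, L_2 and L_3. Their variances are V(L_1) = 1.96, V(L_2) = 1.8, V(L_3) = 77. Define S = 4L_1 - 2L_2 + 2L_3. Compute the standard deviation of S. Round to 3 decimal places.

18.616

By independence, V(S) = (4)²V(L_1) + (-2)²V(L_2) + (2)²V(L_3)
= (4)²·1.96 + (-2)²·1.8 + (2)²·77 = 346.56
SD(S) = √346.56 ≈ 18.616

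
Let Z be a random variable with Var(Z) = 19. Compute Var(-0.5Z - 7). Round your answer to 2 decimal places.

4.75

Var(-0.5Z - 7) = (-0.5)²·Var(Z) = 0.25·19 = 4.75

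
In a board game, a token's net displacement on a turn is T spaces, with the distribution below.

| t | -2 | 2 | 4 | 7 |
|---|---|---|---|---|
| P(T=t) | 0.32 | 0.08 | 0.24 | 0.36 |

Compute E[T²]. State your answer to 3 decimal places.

E[T²] = (-2)²(0.32) + (2)²(0.08) + (4)²(0.24) + (7)²(0.36) = 23.08

23.080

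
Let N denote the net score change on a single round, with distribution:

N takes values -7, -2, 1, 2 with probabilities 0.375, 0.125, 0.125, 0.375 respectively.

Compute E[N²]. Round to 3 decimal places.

E[N²] = (-7)²(0.375) + (-2)²(0.125) + (1)²(0.125) + (2)²(0.375) = 20.5

20.500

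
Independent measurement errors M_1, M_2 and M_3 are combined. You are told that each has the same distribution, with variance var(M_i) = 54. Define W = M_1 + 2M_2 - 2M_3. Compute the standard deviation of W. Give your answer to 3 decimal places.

By independence, var(W) = (1)²var(M_1) + (2)²var(M_2) + (-2)²var(M_3)
= (1)²·54 + (2)²·54 + (-2)²·54 = 486
SD(W) = √486 ≈ 22.045

22.045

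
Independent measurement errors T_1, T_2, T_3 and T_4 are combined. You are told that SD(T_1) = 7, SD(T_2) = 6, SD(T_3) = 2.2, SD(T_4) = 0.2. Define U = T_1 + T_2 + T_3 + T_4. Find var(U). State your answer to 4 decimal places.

89.8800

var(T_1) = 49, var(T_2) = 36, var(T_3) = 4.84, var(T_4) = 0.04
By independence, var(U) = (1)²var(T_1) + (1)²var(T_2) + (1)²var(T_3) + (1)²var(T_4)
= (1)²·49 + (1)²·36 + (1)²·4.84 + (1)²·0.04 = 89.88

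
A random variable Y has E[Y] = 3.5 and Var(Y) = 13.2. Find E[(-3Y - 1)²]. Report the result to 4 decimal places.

251.0500

E[-3Y - 1] = -3·3.5 − 1 = -11.5
Var(-3Y - 1) = (-3)²·13.2 = 118.8
E[(-3Y - 1)²] = Var((-3Y - 1)) + (E[(-3Y - 1)])² = 118.8 + (-11.5)² = 251.05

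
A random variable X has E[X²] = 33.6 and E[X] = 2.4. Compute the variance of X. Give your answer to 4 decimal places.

27.8400

Var(X) = 33.6 − (2.4)² = 27.84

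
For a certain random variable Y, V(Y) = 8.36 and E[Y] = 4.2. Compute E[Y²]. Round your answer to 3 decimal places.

26.000

E[Y²] = V(Y) + (E[Y])² = 8.36 + (4.2)² = 26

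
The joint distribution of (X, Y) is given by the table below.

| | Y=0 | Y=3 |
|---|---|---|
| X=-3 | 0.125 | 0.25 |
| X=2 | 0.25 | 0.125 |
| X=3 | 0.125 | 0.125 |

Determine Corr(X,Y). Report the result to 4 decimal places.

-0.2365

E[X] = 0.375,  E[Y] = 1.5
E[XY] = -0.375
Cov(X,Y) = E[XY] − E[X]E[Y] = -0.375 − (0.375)(1.5) = -0.9375
Var(X) = 6.984375,  Var(Y) = 2.25
ρ = -0.9375 / √(6.984375·2.25) ≈ -0.2365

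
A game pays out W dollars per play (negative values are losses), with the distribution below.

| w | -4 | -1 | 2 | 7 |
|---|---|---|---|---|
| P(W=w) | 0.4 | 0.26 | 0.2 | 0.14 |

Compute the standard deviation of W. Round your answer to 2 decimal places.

3.75

E[W] = (-4)(0.4) + (-1)(0.26) + (2)(0.2) + (7)(0.14) = -0.48
E[W²] = (-4)²(0.4) + (-1)²(0.26) + (2)²(0.2) + (7)²(0.14) = 14.32
V(W) = E[W²] − (E[W])² = 14.32 − (-0.48)² = 14.0896
SD(W) = √14.0896 ≈ 3.75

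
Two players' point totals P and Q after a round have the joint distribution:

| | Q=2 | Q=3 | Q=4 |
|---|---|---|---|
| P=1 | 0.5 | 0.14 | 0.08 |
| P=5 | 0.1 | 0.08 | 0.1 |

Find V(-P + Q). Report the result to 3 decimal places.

2.888

E[P] = 2.12,  E[Q] = 2.58,  E[PQ] = 5.94
V(P) = 7.72 − (2.12)² = 3.2256;  V(Q) = 7.26 − (2.58)² = 0.6036
Cov(P,Q) = 5.94 − (2.12)(2.58) = 0.4704
V(-P + Q) = (-1)²·3.2256 + (1)²·0.6036 + 2·(-1)·(1)·0.4704 = 2.8884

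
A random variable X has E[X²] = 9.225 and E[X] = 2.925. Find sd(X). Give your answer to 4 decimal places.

0.8182

var(X) = 9.225 − (2.925)² = 0.669375
sd(X) = √0.669375 ≈ 0.8182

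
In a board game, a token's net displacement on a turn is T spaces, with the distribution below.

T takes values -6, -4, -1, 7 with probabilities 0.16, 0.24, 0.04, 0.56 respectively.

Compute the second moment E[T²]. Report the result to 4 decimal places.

E[T²] = (-6)²(0.16) + (-4)²(0.24) + (-1)²(0.04) + (7)²(0.56) = 37.08

37.0800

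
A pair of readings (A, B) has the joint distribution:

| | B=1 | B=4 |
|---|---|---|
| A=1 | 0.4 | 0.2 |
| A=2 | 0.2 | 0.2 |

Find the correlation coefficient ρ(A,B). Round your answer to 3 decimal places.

0.167

E[A] = 1.4,  E[B] = 2.2
E[AB] = 3.2
Cov(A,B) = E[AB] − E[A]E[B] = 3.2 − (1.4)(2.2) = 0.12
Var(A) = 0.24,  Var(B) = 2.16
ρ = 0.12 / √(0.24·2.16) ≈ 0.167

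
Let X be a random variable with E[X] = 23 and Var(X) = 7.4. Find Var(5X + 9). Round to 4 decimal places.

185.0000

Var(5X + 9) = (5)²·Var(X) = 25·7.4 = 185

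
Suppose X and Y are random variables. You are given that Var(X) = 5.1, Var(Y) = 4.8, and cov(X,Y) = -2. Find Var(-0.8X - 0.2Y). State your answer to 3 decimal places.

2.816

Var(-0.8X - 0.2Y) = (-0.8)²·Var(X) + (-0.2)²·Var(Y) + 2·(-0.8)·(-0.2)·cov(X,Y)
= 0.64·5.1 + 0.04·4.8 + 0.32·-2 = 2.816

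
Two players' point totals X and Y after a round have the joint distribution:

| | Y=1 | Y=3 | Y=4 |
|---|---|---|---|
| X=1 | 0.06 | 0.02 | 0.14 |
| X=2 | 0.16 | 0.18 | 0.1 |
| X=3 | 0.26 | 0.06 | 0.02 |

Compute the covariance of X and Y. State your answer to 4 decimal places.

E[X] = 2.12,  E[Y] = 2.3
E[XY] = 4.44
cov(X,Y) = E[XY] − E[X]E[Y] = 4.44 − (2.12)(2.3) = -0.436

-0.4360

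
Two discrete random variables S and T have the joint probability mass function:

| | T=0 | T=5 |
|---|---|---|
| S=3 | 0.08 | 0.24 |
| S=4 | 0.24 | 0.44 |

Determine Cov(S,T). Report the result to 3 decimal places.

E[S] = 3.68,  E[T] = 3.4
E[ST] = 12.4
Cov(S,T) = E[ST] − E[S]E[T] = 12.4 − (3.68)(3.4) = -0.112

-0.112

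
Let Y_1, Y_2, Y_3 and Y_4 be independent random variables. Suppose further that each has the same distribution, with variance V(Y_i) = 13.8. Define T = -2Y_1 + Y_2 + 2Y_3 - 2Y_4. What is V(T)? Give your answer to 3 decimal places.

179.400

By independence, V(T) = (-2)²V(Y_1) + (1)²V(Y_2) + (2)²V(Y_3) + (-2)²V(Y_4)
= (-2)²·13.8 + (1)²·13.8 + (2)²·13.8 + (-2)²·13.8 = 179.4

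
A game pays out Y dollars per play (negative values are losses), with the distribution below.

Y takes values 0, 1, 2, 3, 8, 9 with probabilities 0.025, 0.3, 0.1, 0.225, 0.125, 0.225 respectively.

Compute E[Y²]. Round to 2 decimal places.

E[Y²] = (0)²(0.025) + (1)²(0.3) + (2)²(0.1) + (3)²(0.225) + (8)²(0.125) + (9)²(0.225) = 28.95

28.95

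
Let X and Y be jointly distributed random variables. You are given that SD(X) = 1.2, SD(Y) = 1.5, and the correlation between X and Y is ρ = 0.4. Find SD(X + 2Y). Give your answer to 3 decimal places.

3.650

V(X) = (1.2)² = 1.44;  V(Y) = (1.5)² = 2.25
Cov(X,Y) = ρ·SD(X)·SD(Y) = 0.4·1.2·1.5 = 0.72
V(X + 2Y) = (1)²·V(X) + (2)²·V(Y) + 2·(1)·(2)·Cov(X,Y)
= 1·1.44 + 4·2.25 + 4·0.72 = 13.32
SD(X + 2Y) = √13.32 ≈ 3.650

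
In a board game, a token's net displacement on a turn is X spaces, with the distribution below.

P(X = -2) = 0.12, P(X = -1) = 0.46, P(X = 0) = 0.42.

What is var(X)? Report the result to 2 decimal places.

E[X] = (-2)(0.12) + (-1)(0.46) + (0)(0.42) = -0.7
E[X²] = (-2)²(0.12) + (-1)²(0.46) + (0)²(0.42) = 0.94
var(X) = E[X²] − (E[X])² = 0.94 − (-0.7)² = 0.45

0.45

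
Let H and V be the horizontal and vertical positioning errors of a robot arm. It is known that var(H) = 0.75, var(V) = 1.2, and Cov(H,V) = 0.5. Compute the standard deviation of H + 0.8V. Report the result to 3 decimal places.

1.522

var(H + 0.8V) = (1)²·var(H) + (0.8)²·var(V) + 2·(1)·(0.8)·Cov(H,V)
= 1·0.75 + 0.64·1.2 + 1.6·0.5 = 2.318
sd(H + 0.8V) = √2.318 ≈ 1.522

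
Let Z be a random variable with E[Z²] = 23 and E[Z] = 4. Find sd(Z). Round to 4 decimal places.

Var(Z) = 23 − (4)² = 7
sd(Z) = √7 ≈ 2.6458

2.6458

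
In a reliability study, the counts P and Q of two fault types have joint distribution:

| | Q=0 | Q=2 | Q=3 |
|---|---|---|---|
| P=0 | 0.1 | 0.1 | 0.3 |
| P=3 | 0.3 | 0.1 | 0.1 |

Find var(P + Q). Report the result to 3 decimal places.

E[P] = 1.5,  E[Q] = 1.6,  E[PQ] = 1.5
var(P) = 4.5 − (1.5)² = 2.25;  var(Q) = 4.4 − (1.6)² = 1.84
Cov(P,Q) = 1.5 − (1.5)(1.6) = -0.9
var(P + Q) = (1)²·2.25 + (1)²·1.84 + 2·(1)·(1)·-0.9 = 2.29

2.290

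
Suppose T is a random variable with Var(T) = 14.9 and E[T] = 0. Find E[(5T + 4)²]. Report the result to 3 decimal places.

388.500

E[5T + 4] = 5·0 + 4 = 4
Var(5T + 4) = (5)²·14.9 = 372.5
E[(5T + 4)²] = Var((5T + 4)) + (E[(5T + 4)])² = 372.5 + (4)² = 388.5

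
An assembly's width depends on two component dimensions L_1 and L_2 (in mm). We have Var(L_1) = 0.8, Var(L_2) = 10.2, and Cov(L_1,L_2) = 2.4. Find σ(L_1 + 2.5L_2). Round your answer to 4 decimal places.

8.7493

Var(L_1 + 2.5L_2) = (1)²·Var(L_1) + (2.5)²·Var(L_2) + 2·(1)·(2.5)·Cov(L_1,L_2)
= 1·0.8 + 6.25·10.2 + 5·2.4 = 76.55
σ(L_1 + 2.5L_2) = √76.55 ≈ 8.7493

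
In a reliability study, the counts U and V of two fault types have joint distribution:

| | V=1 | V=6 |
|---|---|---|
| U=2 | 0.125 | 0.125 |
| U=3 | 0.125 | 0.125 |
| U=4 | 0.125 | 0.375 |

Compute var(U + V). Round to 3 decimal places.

E[U] = 3.25,  E[V] = 4.125,  E[UV] = 13.875
var(U) = 11.25 − (3.25)² = 0.6875;  var(V) = 22.875 − (4.125)² = 5.859375
Cov(U,V) = 13.875 − (3.25)(4.125) = 0.46875
var(U + V) = (1)²·0.6875 + (1)²·5.859375 + 2·(1)·(1)·0.46875 = 7.484375

7.484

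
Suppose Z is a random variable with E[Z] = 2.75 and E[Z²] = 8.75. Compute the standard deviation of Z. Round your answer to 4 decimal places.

Var(Z) = 8.75 − (2.75)² = 1.1875
sd(Z) = √1.1875 ≈ 1.0897

1.0897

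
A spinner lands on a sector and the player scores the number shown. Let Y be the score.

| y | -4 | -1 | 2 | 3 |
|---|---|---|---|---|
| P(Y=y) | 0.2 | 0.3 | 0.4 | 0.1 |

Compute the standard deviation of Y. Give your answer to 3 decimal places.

2.449

E[Y] = (-4)(0.2) + (-1)(0.3) + (2)(0.4) + (3)(0.1) = 0
E[Y²] = (-4)²(0.2) + (-1)²(0.3) + (2)²(0.4) + (3)²(0.1) = 6
Var(Y) = E[Y²] − (E[Y])² = 6 − (0)² = 6
SD(Y) = √6 ≈ 2.449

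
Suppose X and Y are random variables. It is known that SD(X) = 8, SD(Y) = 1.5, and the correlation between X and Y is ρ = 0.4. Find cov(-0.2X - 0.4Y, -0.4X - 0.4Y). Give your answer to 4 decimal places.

6.6320

Var(X) = (8)² = 64;  Var(Y) = (1.5)² = 2.25
cov(X,Y) = ρ·SD(X)·SD(Y) = 0.4·8·1.5 = 4.8
cov(-0.2X - 0.4Y, -0.4X - 0.4Y) = (-0.2)(-0.4)Var(X) + (-0.4)(-0.4)Var(Y) + [(-0.2)(-0.4) + (-0.4)(-0.4)]cov(X,Y)
= 0.08·64 + 0.16·2.25 + 0.24·4.8 = 6.632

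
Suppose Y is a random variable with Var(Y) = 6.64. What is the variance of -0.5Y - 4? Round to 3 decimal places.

1.660

Var(-0.5Y - 4) = (-0.5)²·Var(Y) = 0.25·6.64 = 1.66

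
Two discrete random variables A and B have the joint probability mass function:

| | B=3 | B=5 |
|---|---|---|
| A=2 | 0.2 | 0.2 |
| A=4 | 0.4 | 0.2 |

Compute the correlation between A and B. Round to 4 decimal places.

-0.1667

E[A] = 3.2,  E[B] = 3.8
E[AB] = 12
Cov(A,B) = E[AB] − E[A]E[B] = 12 − (3.2)(3.8) = -0.16
Var(A) = 0.96,  Var(B) = 0.96
ρ = -0.16 / √(0.96·0.96) ≈ -0.1667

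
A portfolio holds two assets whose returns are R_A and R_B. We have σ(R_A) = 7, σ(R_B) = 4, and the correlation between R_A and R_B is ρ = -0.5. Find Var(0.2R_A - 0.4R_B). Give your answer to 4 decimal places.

6.7600

Var(R_A) = (7)² = 49;  Var(R_B) = (4)² = 16
Cov(R_A,R_B) = ρ·σ(R_A)·σ(R_B) = -0.5·7·4 = -14
Var(0.2R_A - 0.4R_B) = (0.2)²·Var(R_A) + (-0.4)²·Var(R_B) + 2·(0.2)·(-0.4)·Cov(R_A,R_B)
= 0.04·49 + 0.16·16 + -0.16·-14 = 6.76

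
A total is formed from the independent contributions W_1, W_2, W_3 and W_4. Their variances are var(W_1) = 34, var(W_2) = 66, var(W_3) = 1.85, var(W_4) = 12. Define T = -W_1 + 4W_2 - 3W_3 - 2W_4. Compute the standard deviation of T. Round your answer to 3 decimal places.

33.980

By independence, var(T) = (-1)²var(W_1) + (4)²var(W_2) + (-3)²var(W_3) + (-2)²var(W_4)
= (-1)²·34 + (4)²·66 + (-3)²·1.85 + (-2)²·12 = 1154.65
σ(T) = √1154.65 ≈ 33.980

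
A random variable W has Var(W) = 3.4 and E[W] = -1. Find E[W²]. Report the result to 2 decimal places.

E[W²] = Var(W) + (E[W])² = 3.4 + (-1)² = 4.4

4.40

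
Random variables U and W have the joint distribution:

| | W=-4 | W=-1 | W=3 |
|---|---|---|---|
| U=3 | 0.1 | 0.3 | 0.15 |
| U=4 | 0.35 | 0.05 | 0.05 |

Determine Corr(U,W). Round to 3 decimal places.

E[U] = 3.45,  E[W] = -1.55
E[UW] = -5.95
cov(U,W) = E[UW] − E[U]E[W] = -5.95 − (3.45)(-1.55) = -0.6025
Var(U) = 0.2475,  Var(W) = 6.9475
ρ = -0.6025 / √(0.2475·6.9475) ≈ -0.459

-0.459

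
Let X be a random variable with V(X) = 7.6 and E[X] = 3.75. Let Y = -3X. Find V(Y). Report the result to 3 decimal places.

V(-3X) = (-3)²·V(X) = 9·7.6 = 68.4

68.400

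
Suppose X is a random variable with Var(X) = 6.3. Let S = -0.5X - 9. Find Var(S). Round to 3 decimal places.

Var(-0.5X - 9) = (-0.5)²·Var(X) = 0.25·6.3 = 1.575

1.575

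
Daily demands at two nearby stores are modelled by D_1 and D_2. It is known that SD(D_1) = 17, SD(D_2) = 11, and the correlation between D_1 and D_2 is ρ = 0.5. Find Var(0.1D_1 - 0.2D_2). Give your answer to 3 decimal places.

3.990

Var(D_1) = (17)² = 289;  Var(D_2) = (11)² = 121
cov(D_1,D_2) = ρ·SD(D_1)·SD(D_2) = 0.5·17·11 = 93.5
Var(0.1D_1 - 0.2D_2) = (0.1)²·Var(D_1) + (-0.2)²·Var(D_2) + 2·(0.1)·(-0.2)·cov(D_1,D_2)
= 0.01·289 + 0.04·121 + -0.04·93.5 = 3.99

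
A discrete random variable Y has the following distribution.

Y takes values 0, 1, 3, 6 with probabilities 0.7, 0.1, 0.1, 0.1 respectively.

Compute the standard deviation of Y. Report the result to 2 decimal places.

1.90

E[Y] = (0)(0.7) + (1)(0.1) + (3)(0.1) + (6)(0.1) = 1
E[Y²] = (0)²(0.7) + (1)²(0.1) + (3)²(0.1) + (6)²(0.1) = 4.6
var(Y) = E[Y²] − (E[Y])² = 4.6 − (1)² = 3.6
SD(Y) = √3.6 ≈ 1.90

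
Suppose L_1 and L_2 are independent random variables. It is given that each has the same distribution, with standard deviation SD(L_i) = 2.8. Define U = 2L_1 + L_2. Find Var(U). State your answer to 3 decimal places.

Var(L_i) = (2.8)² = 7.84
By independence, Var(U) = (2)²Var(L_1) + (1)²Var(L_2)
= (2)²·7.84 + (1)²·7.84 = 39.2

39.200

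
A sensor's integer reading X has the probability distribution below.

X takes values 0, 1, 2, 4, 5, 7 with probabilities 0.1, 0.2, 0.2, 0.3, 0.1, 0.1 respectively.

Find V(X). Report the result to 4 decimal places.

4.2000

E[X] = (0)(0.1) + (1)(0.2) + (2)(0.2) + (4)(0.3) + (5)(0.1) + (7)(0.1) = 3
E[X²] = (0)²(0.1) + (1)²(0.2) + (2)²(0.2) + (4)²(0.3) + (5)²(0.1) + (7)²(0.1) = 13.2
V(X) = E[X²] − (E[X])² = 13.2 − (3)² = 4.2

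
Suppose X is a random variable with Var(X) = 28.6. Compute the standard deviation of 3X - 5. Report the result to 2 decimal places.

Var(3X - 5) = (3)²·28.6 = 257.4
SD(3X - 5) = √257.4 ≈ 16.04

16.04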